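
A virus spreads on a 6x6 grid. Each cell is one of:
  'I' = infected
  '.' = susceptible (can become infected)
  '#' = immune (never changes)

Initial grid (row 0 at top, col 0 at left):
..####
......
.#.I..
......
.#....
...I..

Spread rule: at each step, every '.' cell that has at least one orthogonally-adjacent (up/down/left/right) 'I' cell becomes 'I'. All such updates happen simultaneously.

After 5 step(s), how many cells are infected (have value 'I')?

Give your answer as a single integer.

Answer: 30

Derivation:
Step 0 (initial): 2 infected
Step 1: +7 new -> 9 infected
Step 2: +9 new -> 18 infected
Step 3: +6 new -> 24 infected
Step 4: +4 new -> 28 infected
Step 5: +2 new -> 30 infected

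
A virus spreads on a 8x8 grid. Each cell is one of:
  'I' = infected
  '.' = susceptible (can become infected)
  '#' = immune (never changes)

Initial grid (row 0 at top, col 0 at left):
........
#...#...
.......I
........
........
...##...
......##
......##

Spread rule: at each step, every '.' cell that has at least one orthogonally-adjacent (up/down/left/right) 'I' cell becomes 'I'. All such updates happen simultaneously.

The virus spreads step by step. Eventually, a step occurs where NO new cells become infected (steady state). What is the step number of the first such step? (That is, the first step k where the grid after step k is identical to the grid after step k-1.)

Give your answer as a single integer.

Answer: 13

Derivation:
Step 0 (initial): 1 infected
Step 1: +3 new -> 4 infected
Step 2: +5 new -> 9 infected
Step 3: +6 new -> 15 infected
Step 4: +5 new -> 20 infected
Step 5: +6 new -> 26 infected
Step 6: +6 new -> 32 infected
Step 7: +7 new -> 39 infected
Step 8: +6 new -> 45 infected
Step 9: +5 new -> 50 infected
Step 10: +3 new -> 53 infected
Step 11: +2 new -> 55 infected
Step 12: +1 new -> 56 infected
Step 13: +0 new -> 56 infected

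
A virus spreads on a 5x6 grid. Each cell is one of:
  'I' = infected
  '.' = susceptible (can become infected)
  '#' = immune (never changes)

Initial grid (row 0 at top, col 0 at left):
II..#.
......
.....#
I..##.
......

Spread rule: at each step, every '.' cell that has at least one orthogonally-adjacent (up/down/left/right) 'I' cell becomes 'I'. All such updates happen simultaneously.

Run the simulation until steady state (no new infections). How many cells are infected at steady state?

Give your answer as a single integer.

Step 0 (initial): 3 infected
Step 1: +6 new -> 9 infected
Step 2: +5 new -> 14 infected
Step 3: +3 new -> 17 infected
Step 4: +3 new -> 20 infected
Step 5: +3 new -> 23 infected
Step 6: +2 new -> 25 infected
Step 7: +1 new -> 26 infected
Step 8: +0 new -> 26 infected

Answer: 26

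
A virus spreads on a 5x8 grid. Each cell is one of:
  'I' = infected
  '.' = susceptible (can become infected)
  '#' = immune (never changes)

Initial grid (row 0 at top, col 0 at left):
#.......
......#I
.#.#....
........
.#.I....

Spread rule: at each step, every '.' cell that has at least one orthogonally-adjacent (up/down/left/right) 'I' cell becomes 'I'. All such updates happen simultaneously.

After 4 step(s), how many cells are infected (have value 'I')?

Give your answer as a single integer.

Step 0 (initial): 2 infected
Step 1: +5 new -> 7 infected
Step 2: +6 new -> 13 infected
Step 3: +9 new -> 22 infected
Step 4: +5 new -> 27 infected

Answer: 27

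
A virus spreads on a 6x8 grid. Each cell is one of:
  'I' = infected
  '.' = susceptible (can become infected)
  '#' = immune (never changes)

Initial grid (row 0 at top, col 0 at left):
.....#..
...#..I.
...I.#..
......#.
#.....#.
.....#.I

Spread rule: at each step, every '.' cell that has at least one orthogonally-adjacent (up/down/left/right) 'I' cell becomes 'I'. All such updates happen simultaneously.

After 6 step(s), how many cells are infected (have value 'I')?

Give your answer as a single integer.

Answer: 41

Derivation:
Step 0 (initial): 3 infected
Step 1: +9 new -> 12 infected
Step 2: +9 new -> 21 infected
Step 3: +9 new -> 30 infected
Step 4: +8 new -> 38 infected
Step 5: +2 new -> 40 infected
Step 6: +1 new -> 41 infected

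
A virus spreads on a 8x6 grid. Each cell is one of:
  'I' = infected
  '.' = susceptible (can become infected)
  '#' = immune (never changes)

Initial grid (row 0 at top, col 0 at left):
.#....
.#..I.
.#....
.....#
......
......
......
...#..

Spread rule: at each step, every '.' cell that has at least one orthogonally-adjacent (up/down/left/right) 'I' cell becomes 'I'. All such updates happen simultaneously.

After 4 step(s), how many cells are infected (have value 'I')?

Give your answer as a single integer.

Step 0 (initial): 1 infected
Step 1: +4 new -> 5 infected
Step 2: +6 new -> 11 infected
Step 3: +4 new -> 15 infected
Step 4: +4 new -> 19 infected

Answer: 19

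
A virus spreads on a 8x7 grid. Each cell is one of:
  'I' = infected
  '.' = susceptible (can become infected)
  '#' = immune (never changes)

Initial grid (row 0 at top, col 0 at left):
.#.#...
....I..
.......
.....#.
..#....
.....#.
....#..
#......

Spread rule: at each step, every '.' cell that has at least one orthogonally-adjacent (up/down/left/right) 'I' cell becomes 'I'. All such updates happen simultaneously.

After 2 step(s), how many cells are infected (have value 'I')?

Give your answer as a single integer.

Answer: 11

Derivation:
Step 0 (initial): 1 infected
Step 1: +4 new -> 5 infected
Step 2: +6 new -> 11 infected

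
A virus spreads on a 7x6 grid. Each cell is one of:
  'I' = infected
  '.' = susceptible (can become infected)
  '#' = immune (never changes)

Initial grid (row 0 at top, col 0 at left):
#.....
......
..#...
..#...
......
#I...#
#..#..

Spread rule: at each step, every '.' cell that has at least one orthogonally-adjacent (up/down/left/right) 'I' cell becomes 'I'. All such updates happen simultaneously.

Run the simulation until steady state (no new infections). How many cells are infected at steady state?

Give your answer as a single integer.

Answer: 35

Derivation:
Step 0 (initial): 1 infected
Step 1: +3 new -> 4 infected
Step 2: +5 new -> 9 infected
Step 3: +4 new -> 13 infected
Step 4: +5 new -> 18 infected
Step 5: +7 new -> 25 infected
Step 6: +4 new -> 29 infected
Step 7: +3 new -> 32 infected
Step 8: +2 new -> 34 infected
Step 9: +1 new -> 35 infected
Step 10: +0 new -> 35 infected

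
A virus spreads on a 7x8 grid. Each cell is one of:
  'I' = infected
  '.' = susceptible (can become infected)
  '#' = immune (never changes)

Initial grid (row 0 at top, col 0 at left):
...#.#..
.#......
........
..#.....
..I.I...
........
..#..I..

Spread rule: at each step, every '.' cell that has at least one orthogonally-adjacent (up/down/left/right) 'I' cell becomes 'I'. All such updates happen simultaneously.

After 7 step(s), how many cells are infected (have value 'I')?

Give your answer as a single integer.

Answer: 51

Derivation:
Step 0 (initial): 3 infected
Step 1: +9 new -> 12 infected
Step 2: +11 new -> 23 infected
Step 3: +10 new -> 33 infected
Step 4: +8 new -> 41 infected
Step 5: +4 new -> 45 infected
Step 6: +4 new -> 49 infected
Step 7: +2 new -> 51 infected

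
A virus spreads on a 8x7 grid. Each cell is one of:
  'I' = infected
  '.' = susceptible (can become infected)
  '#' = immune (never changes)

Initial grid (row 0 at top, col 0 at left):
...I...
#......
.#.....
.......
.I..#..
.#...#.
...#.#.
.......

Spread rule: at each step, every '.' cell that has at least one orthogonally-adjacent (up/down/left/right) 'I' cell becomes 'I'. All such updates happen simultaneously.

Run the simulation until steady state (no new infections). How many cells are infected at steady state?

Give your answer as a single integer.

Step 0 (initial): 2 infected
Step 1: +6 new -> 8 infected
Step 2: +10 new -> 18 infected
Step 3: +11 new -> 29 infected
Step 4: +7 new -> 36 infected
Step 5: +5 new -> 41 infected
Step 6: +3 new -> 44 infected
Step 7: +2 new -> 46 infected
Step 8: +2 new -> 48 infected
Step 9: +1 new -> 49 infected
Step 10: +0 new -> 49 infected

Answer: 49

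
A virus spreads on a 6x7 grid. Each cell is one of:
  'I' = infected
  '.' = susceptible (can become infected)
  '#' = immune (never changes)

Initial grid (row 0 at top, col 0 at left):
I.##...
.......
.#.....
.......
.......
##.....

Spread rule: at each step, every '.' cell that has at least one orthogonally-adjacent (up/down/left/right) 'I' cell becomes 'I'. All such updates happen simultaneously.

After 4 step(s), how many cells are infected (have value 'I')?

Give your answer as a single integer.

Step 0 (initial): 1 infected
Step 1: +2 new -> 3 infected
Step 2: +2 new -> 5 infected
Step 3: +2 new -> 7 infected
Step 4: +4 new -> 11 infected

Answer: 11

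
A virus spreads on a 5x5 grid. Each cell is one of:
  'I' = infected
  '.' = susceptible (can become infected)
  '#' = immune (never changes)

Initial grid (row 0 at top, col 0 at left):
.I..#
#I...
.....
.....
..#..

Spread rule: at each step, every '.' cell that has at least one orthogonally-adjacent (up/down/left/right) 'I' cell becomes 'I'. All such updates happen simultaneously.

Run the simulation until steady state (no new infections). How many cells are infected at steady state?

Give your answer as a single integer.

Answer: 22

Derivation:
Step 0 (initial): 2 infected
Step 1: +4 new -> 6 infected
Step 2: +5 new -> 11 infected
Step 3: +5 new -> 16 infected
Step 4: +3 new -> 19 infected
Step 5: +2 new -> 21 infected
Step 6: +1 new -> 22 infected
Step 7: +0 new -> 22 infected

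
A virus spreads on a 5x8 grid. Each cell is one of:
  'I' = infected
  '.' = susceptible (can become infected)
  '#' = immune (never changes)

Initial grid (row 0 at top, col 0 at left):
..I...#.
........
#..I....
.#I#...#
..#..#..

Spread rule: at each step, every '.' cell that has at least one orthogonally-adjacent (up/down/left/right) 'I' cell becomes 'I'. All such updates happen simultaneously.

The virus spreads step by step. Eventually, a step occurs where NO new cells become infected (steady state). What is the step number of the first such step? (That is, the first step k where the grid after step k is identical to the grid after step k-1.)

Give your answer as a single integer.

Step 0 (initial): 3 infected
Step 1: +6 new -> 9 infected
Step 2: +7 new -> 16 infected
Step 3: +6 new -> 22 infected
Step 4: +4 new -> 26 infected
Step 5: +2 new -> 28 infected
Step 6: +2 new -> 30 infected
Step 7: +0 new -> 30 infected

Answer: 7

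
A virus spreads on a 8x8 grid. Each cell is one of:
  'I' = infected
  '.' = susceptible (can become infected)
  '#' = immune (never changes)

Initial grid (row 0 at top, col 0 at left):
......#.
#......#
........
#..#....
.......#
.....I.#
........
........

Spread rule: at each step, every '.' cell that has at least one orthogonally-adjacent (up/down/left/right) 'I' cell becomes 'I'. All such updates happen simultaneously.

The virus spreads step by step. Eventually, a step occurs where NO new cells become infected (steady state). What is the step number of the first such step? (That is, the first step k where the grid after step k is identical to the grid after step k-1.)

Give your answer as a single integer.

Step 0 (initial): 1 infected
Step 1: +4 new -> 5 infected
Step 2: +7 new -> 12 infected
Step 3: +9 new -> 21 infected
Step 4: +9 new -> 30 infected
Step 5: +10 new -> 40 infected
Step 6: +7 new -> 47 infected
Step 7: +4 new -> 51 infected
Step 8: +3 new -> 54 infected
Step 9: +1 new -> 55 infected
Step 10: +1 new -> 56 infected
Step 11: +0 new -> 56 infected

Answer: 11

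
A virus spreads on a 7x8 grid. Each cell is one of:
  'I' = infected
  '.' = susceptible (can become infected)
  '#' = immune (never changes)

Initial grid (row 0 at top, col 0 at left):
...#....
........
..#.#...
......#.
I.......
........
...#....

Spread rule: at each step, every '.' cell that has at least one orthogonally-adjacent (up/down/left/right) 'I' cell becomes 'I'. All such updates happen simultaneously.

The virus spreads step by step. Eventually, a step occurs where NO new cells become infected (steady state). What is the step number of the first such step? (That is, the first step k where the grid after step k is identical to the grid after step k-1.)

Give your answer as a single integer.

Step 0 (initial): 1 infected
Step 1: +3 new -> 4 infected
Step 2: +5 new -> 9 infected
Step 3: +6 new -> 15 infected
Step 4: +6 new -> 21 infected
Step 5: +6 new -> 27 infected
Step 6: +6 new -> 33 infected
Step 7: +5 new -> 38 infected
Step 8: +6 new -> 44 infected
Step 9: +4 new -> 48 infected
Step 10: +2 new -> 50 infected
Step 11: +1 new -> 51 infected
Step 12: +0 new -> 51 infected

Answer: 12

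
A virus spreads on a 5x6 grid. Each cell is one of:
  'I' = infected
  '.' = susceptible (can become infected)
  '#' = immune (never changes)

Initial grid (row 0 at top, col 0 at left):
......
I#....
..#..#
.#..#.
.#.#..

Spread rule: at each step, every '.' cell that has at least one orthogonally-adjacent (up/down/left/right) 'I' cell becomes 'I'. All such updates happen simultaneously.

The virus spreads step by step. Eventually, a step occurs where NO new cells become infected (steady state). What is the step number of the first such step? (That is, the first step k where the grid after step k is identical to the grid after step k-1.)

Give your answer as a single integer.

Step 0 (initial): 1 infected
Step 1: +2 new -> 3 infected
Step 2: +3 new -> 6 infected
Step 3: +2 new -> 8 infected
Step 4: +2 new -> 10 infected
Step 5: +2 new -> 12 infected
Step 6: +3 new -> 15 infected
Step 7: +3 new -> 18 infected
Step 8: +1 new -> 19 infected
Step 9: +1 new -> 20 infected
Step 10: +0 new -> 20 infected

Answer: 10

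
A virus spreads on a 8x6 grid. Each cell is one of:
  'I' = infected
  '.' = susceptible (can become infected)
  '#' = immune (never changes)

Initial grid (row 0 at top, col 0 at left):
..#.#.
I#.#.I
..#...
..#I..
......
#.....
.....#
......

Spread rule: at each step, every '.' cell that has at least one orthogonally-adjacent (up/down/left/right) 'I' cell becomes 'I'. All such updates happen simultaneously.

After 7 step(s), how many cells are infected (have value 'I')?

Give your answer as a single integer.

Step 0 (initial): 3 infected
Step 1: +8 new -> 11 infected
Step 2: +8 new -> 19 infected
Step 3: +7 new -> 26 infected
Step 4: +5 new -> 31 infected
Step 5: +3 new -> 34 infected
Step 6: +3 new -> 37 infected
Step 7: +1 new -> 38 infected

Answer: 38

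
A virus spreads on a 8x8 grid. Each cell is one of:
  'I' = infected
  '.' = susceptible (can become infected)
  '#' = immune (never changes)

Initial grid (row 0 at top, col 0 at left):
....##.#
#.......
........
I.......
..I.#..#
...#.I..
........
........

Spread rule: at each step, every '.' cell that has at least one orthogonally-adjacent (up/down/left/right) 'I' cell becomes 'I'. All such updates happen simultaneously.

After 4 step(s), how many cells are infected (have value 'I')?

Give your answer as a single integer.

Answer: 50

Derivation:
Step 0 (initial): 3 infected
Step 1: +11 new -> 14 infected
Step 2: +12 new -> 26 infected
Step 3: +13 new -> 39 infected
Step 4: +11 new -> 50 infected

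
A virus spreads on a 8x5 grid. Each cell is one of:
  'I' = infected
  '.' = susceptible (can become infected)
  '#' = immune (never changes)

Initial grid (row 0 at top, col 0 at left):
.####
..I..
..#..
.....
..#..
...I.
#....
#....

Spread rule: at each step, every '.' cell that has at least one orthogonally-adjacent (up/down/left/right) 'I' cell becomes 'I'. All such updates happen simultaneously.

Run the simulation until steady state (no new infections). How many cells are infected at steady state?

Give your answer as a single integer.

Step 0 (initial): 2 infected
Step 1: +6 new -> 8 infected
Step 2: +10 new -> 18 infected
Step 3: +11 new -> 29 infected
Step 4: +3 new -> 32 infected
Step 5: +0 new -> 32 infected

Answer: 32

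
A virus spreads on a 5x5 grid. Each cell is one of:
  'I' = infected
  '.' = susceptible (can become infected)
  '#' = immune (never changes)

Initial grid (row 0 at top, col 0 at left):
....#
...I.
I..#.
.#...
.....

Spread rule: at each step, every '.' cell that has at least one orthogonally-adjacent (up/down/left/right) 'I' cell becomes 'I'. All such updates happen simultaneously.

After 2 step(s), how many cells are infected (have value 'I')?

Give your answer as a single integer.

Answer: 14

Derivation:
Step 0 (initial): 2 infected
Step 1: +6 new -> 8 infected
Step 2: +6 new -> 14 infected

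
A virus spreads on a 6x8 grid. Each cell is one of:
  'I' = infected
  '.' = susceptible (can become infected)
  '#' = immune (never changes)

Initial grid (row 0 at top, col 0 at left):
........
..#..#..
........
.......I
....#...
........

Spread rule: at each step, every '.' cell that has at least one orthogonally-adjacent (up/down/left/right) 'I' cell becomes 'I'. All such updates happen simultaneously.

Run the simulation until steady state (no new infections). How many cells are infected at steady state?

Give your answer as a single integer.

Step 0 (initial): 1 infected
Step 1: +3 new -> 4 infected
Step 2: +5 new -> 9 infected
Step 3: +6 new -> 15 infected
Step 4: +4 new -> 19 infected
Step 5: +6 new -> 25 infected
Step 6: +6 new -> 31 infected
Step 7: +5 new -> 36 infected
Step 8: +5 new -> 41 infected
Step 9: +3 new -> 44 infected
Step 10: +1 new -> 45 infected
Step 11: +0 new -> 45 infected

Answer: 45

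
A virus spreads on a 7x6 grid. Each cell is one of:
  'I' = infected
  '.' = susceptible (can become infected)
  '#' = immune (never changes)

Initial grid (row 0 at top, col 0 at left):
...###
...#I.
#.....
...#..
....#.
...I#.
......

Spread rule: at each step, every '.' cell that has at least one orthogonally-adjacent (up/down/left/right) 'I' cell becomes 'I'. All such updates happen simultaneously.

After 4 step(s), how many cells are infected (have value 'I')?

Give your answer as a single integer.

Answer: 28

Derivation:
Step 0 (initial): 2 infected
Step 1: +5 new -> 7 infected
Step 2: +7 new -> 14 infected
Step 3: +7 new -> 21 infected
Step 4: +7 new -> 28 infected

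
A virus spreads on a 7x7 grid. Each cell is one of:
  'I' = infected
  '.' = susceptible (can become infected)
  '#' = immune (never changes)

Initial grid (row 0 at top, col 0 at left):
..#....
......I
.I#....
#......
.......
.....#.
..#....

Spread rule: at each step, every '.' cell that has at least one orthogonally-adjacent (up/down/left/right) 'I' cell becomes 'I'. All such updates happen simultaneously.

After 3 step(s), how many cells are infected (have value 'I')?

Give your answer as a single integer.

Answer: 27

Derivation:
Step 0 (initial): 2 infected
Step 1: +6 new -> 8 infected
Step 2: +9 new -> 17 infected
Step 3: +10 new -> 27 infected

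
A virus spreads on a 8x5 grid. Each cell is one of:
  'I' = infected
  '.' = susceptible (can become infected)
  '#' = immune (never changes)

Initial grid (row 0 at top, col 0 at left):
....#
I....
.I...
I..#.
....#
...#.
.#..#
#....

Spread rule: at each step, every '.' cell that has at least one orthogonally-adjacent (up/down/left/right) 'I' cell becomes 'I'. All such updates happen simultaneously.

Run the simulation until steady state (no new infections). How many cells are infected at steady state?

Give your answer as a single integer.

Step 0 (initial): 3 infected
Step 1: +6 new -> 9 infected
Step 2: +6 new -> 15 infected
Step 3: +6 new -> 21 infected
Step 4: +5 new -> 26 infected
Step 5: +1 new -> 27 infected
Step 6: +2 new -> 29 infected
Step 7: +2 new -> 31 infected
Step 8: +1 new -> 32 infected
Step 9: +0 new -> 32 infected

Answer: 32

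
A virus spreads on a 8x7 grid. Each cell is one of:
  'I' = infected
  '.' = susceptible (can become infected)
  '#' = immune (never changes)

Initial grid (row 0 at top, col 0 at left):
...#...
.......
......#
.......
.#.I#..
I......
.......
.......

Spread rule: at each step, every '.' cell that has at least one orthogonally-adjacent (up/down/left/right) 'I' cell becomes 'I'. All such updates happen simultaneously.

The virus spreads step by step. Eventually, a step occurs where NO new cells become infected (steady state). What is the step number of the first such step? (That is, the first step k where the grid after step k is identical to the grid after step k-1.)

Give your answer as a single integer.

Step 0 (initial): 2 infected
Step 1: +6 new -> 8 infected
Step 2: +9 new -> 17 infected
Step 3: +11 new -> 28 infected
Step 4: +11 new -> 39 infected
Step 5: +8 new -> 47 infected
Step 6: +4 new -> 51 infected
Step 7: +1 new -> 52 infected
Step 8: +0 new -> 52 infected

Answer: 8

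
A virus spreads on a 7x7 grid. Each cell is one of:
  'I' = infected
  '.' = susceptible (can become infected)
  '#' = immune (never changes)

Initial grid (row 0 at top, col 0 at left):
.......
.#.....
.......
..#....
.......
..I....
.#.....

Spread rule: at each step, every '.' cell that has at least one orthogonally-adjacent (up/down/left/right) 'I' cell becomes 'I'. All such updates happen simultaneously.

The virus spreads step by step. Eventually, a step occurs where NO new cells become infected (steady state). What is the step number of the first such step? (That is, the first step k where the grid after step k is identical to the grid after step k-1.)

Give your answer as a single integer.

Answer: 10

Derivation:
Step 0 (initial): 1 infected
Step 1: +4 new -> 5 infected
Step 2: +5 new -> 10 infected
Step 3: +7 new -> 17 infected
Step 4: +7 new -> 24 infected
Step 5: +7 new -> 31 infected
Step 6: +6 new -> 37 infected
Step 7: +5 new -> 42 infected
Step 8: +3 new -> 45 infected
Step 9: +1 new -> 46 infected
Step 10: +0 new -> 46 infected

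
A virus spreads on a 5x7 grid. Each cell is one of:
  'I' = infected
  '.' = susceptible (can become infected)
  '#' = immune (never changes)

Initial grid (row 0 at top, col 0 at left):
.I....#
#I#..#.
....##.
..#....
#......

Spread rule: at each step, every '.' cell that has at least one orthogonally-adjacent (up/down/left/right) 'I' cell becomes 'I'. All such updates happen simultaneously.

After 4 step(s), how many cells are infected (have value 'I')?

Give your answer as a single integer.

Step 0 (initial): 2 infected
Step 1: +3 new -> 5 infected
Step 2: +4 new -> 9 infected
Step 3: +5 new -> 14 infected
Step 4: +4 new -> 18 infected

Answer: 18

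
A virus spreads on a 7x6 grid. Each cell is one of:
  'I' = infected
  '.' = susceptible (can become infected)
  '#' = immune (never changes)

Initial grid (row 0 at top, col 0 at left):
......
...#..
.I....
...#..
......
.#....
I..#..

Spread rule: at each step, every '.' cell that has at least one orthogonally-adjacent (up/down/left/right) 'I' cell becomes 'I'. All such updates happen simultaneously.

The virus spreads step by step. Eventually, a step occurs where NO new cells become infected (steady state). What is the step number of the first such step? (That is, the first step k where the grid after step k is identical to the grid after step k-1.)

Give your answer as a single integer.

Answer: 8

Derivation:
Step 0 (initial): 2 infected
Step 1: +6 new -> 8 infected
Step 2: +9 new -> 17 infected
Step 3: +5 new -> 22 infected
Step 4: +6 new -> 28 infected
Step 5: +5 new -> 33 infected
Step 6: +4 new -> 37 infected
Step 7: +1 new -> 38 infected
Step 8: +0 new -> 38 infected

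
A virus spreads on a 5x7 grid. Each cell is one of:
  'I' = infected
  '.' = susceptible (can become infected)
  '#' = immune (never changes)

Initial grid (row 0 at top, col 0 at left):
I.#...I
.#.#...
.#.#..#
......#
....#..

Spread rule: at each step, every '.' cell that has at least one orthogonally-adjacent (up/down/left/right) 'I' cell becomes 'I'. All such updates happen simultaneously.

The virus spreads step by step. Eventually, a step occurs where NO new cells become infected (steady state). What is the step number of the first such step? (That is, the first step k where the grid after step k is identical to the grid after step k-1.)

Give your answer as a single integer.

Step 0 (initial): 2 infected
Step 1: +4 new -> 6 infected
Step 2: +3 new -> 9 infected
Step 3: +4 new -> 13 infected
Step 4: +4 new -> 17 infected
Step 5: +4 new -> 21 infected
Step 6: +4 new -> 25 infected
Step 7: +2 new -> 27 infected
Step 8: +0 new -> 27 infected

Answer: 8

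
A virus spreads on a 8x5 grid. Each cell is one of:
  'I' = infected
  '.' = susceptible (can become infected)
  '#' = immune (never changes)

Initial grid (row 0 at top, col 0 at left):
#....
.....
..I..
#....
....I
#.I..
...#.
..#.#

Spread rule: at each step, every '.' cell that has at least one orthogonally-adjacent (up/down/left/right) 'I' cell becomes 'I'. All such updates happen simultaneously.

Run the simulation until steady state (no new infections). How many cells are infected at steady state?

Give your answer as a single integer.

Answer: 33

Derivation:
Step 0 (initial): 3 infected
Step 1: +11 new -> 14 infected
Step 2: +10 new -> 24 infected
Step 3: +7 new -> 31 infected
Step 4: +2 new -> 33 infected
Step 5: +0 new -> 33 infected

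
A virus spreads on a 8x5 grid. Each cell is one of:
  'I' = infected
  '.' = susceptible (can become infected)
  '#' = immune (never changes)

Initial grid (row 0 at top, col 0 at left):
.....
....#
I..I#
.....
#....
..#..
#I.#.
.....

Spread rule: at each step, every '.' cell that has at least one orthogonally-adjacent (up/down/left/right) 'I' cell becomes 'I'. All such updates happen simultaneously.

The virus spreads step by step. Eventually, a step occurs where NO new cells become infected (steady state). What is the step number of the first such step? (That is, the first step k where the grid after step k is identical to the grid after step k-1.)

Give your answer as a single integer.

Answer: 6

Derivation:
Step 0 (initial): 3 infected
Step 1: +9 new -> 12 infected
Step 2: +12 new -> 24 infected
Step 3: +7 new -> 31 infected
Step 4: +2 new -> 33 infected
Step 5: +1 new -> 34 infected
Step 6: +0 new -> 34 infected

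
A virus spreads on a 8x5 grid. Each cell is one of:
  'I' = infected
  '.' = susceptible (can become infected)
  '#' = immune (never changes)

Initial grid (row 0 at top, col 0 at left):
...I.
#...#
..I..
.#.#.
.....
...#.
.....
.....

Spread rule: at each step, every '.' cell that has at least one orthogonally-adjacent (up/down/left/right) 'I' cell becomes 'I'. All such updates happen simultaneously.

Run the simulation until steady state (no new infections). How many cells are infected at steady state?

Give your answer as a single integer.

Answer: 35

Derivation:
Step 0 (initial): 2 infected
Step 1: +7 new -> 9 infected
Step 2: +5 new -> 14 infected
Step 3: +6 new -> 20 infected
Step 4: +4 new -> 24 infected
Step 5: +5 new -> 29 infected
Step 6: +4 new -> 33 infected
Step 7: +2 new -> 35 infected
Step 8: +0 new -> 35 infected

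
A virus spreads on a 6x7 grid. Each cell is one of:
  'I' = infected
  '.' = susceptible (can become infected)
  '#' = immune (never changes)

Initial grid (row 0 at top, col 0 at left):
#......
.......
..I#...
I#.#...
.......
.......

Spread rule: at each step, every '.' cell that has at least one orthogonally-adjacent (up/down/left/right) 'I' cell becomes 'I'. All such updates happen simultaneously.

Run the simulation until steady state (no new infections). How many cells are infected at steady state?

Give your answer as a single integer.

Answer: 38

Derivation:
Step 0 (initial): 2 infected
Step 1: +5 new -> 7 infected
Step 2: +7 new -> 14 infected
Step 3: +6 new -> 20 infected
Step 4: +5 new -> 25 infected
Step 5: +6 new -> 31 infected
Step 6: +5 new -> 36 infected
Step 7: +2 new -> 38 infected
Step 8: +0 new -> 38 infected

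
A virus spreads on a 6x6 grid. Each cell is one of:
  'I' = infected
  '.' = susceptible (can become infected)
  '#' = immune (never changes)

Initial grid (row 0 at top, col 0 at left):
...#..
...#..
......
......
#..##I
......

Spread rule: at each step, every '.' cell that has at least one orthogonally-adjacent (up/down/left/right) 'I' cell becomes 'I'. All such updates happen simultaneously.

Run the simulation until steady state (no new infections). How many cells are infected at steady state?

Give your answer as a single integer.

Answer: 31

Derivation:
Step 0 (initial): 1 infected
Step 1: +2 new -> 3 infected
Step 2: +3 new -> 6 infected
Step 3: +4 new -> 10 infected
Step 4: +5 new -> 15 infected
Step 5: +5 new -> 20 infected
Step 6: +5 new -> 25 infected
Step 7: +3 new -> 28 infected
Step 8: +2 new -> 30 infected
Step 9: +1 new -> 31 infected
Step 10: +0 new -> 31 infected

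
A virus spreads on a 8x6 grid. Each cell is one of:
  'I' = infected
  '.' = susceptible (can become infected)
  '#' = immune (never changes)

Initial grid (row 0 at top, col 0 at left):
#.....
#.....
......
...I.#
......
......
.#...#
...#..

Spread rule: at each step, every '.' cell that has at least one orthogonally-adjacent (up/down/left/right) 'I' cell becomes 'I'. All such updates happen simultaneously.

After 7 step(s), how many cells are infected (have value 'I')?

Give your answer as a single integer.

Step 0 (initial): 1 infected
Step 1: +4 new -> 5 infected
Step 2: +7 new -> 12 infected
Step 3: +11 new -> 23 infected
Step 4: +10 new -> 33 infected
Step 5: +5 new -> 38 infected
Step 6: +3 new -> 41 infected
Step 7: +1 new -> 42 infected

Answer: 42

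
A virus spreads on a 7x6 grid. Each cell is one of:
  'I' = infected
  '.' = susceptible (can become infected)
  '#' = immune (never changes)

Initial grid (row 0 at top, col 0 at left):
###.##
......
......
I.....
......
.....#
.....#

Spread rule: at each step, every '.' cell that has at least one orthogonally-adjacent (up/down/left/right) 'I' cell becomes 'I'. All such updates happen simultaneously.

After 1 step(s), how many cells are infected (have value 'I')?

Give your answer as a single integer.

Answer: 4

Derivation:
Step 0 (initial): 1 infected
Step 1: +3 new -> 4 infected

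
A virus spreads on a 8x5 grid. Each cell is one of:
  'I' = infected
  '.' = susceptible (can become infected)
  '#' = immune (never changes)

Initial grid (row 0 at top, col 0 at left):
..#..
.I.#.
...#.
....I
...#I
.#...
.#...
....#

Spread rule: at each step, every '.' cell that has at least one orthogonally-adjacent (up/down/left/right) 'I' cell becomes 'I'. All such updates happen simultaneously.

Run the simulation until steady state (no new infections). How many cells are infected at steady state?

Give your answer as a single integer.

Answer: 33

Derivation:
Step 0 (initial): 3 infected
Step 1: +7 new -> 10 infected
Step 2: +8 new -> 18 infected
Step 3: +6 new -> 24 infected
Step 4: +4 new -> 28 infected
Step 5: +2 new -> 30 infected
Step 6: +2 new -> 32 infected
Step 7: +1 new -> 33 infected
Step 8: +0 new -> 33 infected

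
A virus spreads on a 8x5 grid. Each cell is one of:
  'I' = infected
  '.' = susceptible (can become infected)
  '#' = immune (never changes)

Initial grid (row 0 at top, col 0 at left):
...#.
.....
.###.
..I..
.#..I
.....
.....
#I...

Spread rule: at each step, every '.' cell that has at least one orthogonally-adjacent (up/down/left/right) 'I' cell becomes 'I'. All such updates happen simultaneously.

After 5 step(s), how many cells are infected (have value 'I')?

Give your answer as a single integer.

Step 0 (initial): 3 infected
Step 1: +8 new -> 11 infected
Step 2: +9 new -> 20 infected
Step 3: +6 new -> 26 infected
Step 4: +3 new -> 29 infected
Step 5: +3 new -> 32 infected

Answer: 32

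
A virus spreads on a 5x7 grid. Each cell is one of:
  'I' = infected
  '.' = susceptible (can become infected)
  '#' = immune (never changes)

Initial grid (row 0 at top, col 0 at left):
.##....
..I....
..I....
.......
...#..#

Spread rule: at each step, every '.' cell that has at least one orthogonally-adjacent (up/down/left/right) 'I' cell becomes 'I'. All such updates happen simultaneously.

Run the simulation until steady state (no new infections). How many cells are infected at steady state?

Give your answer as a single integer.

Answer: 31

Derivation:
Step 0 (initial): 2 infected
Step 1: +5 new -> 7 infected
Step 2: +8 new -> 15 infected
Step 3: +7 new -> 22 infected
Step 4: +6 new -> 28 infected
Step 5: +3 new -> 31 infected
Step 6: +0 new -> 31 infected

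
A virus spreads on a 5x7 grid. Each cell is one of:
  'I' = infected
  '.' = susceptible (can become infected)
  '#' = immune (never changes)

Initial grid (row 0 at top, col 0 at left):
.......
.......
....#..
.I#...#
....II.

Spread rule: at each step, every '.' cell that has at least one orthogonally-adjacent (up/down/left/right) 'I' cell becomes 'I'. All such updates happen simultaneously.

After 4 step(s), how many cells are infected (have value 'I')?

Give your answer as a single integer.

Step 0 (initial): 3 infected
Step 1: +7 new -> 10 infected
Step 2: +7 new -> 17 infected
Step 3: +6 new -> 23 infected
Step 4: +6 new -> 29 infected

Answer: 29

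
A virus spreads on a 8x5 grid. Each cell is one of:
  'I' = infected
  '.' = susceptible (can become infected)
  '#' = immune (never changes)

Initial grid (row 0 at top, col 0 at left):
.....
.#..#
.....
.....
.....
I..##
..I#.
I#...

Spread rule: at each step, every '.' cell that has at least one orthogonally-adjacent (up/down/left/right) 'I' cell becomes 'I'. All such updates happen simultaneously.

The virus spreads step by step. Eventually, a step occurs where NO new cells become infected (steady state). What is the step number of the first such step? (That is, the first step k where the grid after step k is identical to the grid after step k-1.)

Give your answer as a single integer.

Step 0 (initial): 3 infected
Step 1: +6 new -> 9 infected
Step 2: +4 new -> 13 infected
Step 3: +5 new -> 18 infected
Step 4: +6 new -> 24 infected
Step 5: +4 new -> 28 infected
Step 6: +4 new -> 32 infected
Step 7: +1 new -> 33 infected
Step 8: +1 new -> 34 infected
Step 9: +0 new -> 34 infected

Answer: 9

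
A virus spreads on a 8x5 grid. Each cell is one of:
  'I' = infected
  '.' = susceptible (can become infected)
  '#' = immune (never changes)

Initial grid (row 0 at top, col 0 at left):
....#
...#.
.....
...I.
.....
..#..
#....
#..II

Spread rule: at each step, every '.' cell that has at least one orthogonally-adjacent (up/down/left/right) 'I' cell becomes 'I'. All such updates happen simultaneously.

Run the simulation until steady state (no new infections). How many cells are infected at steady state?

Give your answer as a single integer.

Step 0 (initial): 3 infected
Step 1: +7 new -> 10 infected
Step 2: +9 new -> 19 infected
Step 3: +6 new -> 25 infected
Step 4: +5 new -> 30 infected
Step 5: +4 new -> 34 infected
Step 6: +1 new -> 35 infected
Step 7: +0 new -> 35 infected

Answer: 35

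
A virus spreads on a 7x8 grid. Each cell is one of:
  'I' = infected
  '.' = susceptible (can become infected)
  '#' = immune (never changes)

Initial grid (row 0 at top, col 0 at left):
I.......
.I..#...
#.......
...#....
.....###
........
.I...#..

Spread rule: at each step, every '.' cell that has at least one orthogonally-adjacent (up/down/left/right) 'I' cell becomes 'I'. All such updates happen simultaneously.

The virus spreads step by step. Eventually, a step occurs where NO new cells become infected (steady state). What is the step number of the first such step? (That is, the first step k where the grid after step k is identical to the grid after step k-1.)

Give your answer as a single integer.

Answer: 9

Derivation:
Step 0 (initial): 3 infected
Step 1: +7 new -> 10 infected
Step 2: +8 new -> 18 infected
Step 3: +8 new -> 26 infected
Step 4: +4 new -> 30 infected
Step 5: +5 new -> 35 infected
Step 6: +5 new -> 40 infected
Step 7: +6 new -> 46 infected
Step 8: +3 new -> 49 infected
Step 9: +0 new -> 49 infected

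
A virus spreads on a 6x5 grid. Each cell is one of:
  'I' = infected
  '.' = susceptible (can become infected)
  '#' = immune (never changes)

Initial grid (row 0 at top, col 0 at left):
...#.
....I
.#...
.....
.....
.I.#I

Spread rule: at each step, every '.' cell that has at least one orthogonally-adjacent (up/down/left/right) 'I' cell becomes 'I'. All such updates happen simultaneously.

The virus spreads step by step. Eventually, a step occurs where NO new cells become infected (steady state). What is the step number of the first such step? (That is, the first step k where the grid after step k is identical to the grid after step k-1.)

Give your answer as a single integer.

Step 0 (initial): 3 infected
Step 1: +7 new -> 10 infected
Step 2: +7 new -> 17 infected
Step 3: +6 new -> 23 infected
Step 4: +3 new -> 26 infected
Step 5: +1 new -> 27 infected
Step 6: +0 new -> 27 infected

Answer: 6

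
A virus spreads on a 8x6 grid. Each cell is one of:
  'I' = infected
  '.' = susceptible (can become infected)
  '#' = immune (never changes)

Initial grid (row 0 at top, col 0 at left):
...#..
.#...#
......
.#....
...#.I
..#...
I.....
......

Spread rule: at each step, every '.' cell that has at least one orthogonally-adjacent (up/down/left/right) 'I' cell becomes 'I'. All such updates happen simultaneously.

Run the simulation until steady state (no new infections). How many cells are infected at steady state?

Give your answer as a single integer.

Step 0 (initial): 2 infected
Step 1: +6 new -> 8 infected
Step 2: +8 new -> 16 infected
Step 3: +9 new -> 25 infected
Step 4: +7 new -> 32 infected
Step 5: +5 new -> 37 infected
Step 6: +3 new -> 40 infected
Step 7: +2 new -> 42 infected
Step 8: +0 new -> 42 infected

Answer: 42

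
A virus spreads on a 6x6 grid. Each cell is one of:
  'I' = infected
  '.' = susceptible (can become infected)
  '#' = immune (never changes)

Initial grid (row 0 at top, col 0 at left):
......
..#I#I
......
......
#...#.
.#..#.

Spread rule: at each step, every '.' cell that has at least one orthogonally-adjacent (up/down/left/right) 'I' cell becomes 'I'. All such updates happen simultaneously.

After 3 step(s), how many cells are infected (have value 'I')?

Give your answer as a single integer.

Answer: 18

Derivation:
Step 0 (initial): 2 infected
Step 1: +4 new -> 6 infected
Step 2: +6 new -> 12 infected
Step 3: +6 new -> 18 infected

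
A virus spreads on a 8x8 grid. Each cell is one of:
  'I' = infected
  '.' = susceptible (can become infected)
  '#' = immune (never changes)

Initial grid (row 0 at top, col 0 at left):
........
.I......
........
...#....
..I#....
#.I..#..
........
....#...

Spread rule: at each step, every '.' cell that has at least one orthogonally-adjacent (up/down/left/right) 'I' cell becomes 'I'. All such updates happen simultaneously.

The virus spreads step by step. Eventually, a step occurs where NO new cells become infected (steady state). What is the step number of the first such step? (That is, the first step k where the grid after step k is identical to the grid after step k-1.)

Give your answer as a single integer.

Step 0 (initial): 3 infected
Step 1: +9 new -> 12 infected
Step 2: +11 new -> 23 infected
Step 3: +9 new -> 32 infected
Step 4: +7 new -> 39 infected
Step 5: +7 new -> 46 infected
Step 6: +8 new -> 54 infected
Step 7: +5 new -> 59 infected
Step 8: +0 new -> 59 infected

Answer: 8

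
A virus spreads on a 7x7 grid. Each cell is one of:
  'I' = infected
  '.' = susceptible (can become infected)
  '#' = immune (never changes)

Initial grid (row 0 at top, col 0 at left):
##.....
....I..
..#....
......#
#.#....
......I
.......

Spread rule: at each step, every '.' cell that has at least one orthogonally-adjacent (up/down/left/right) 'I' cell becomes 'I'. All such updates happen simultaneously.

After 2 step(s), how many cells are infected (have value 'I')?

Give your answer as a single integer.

Step 0 (initial): 2 infected
Step 1: +7 new -> 9 infected
Step 2: +10 new -> 19 infected

Answer: 19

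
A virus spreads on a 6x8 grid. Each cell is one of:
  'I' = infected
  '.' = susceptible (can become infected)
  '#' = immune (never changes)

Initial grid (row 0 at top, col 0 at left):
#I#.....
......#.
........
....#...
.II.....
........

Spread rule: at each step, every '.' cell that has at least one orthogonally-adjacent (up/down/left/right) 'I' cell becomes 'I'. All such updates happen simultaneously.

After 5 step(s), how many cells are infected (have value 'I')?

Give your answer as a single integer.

Step 0 (initial): 3 infected
Step 1: +7 new -> 10 infected
Step 2: +9 new -> 19 infected
Step 3: +5 new -> 24 infected
Step 4: +6 new -> 30 infected
Step 5: +6 new -> 36 infected

Answer: 36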